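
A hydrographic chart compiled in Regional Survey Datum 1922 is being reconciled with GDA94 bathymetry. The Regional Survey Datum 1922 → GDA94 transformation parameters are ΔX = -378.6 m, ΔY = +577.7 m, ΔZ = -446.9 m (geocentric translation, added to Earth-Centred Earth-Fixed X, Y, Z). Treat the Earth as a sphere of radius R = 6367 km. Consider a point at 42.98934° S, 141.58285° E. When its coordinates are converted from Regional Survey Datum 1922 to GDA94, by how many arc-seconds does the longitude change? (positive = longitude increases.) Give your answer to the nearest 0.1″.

sin φ = -0.681862, cos φ = 0.731481, sin λ = 0.621382, cos λ = -0.783507.
East component: ΔE = −sin λ·ΔX + cos λ·ΔY = −(0.621382)(-378.6) + (-0.783507)(577.7) = -217.38 m.
1° of latitude spans πR/180 = 111125 m; at latitude φ, 1° of longitude spans that × cos φ = 81285.9 m, so Δλ = -217.38 / 81285.9 × 3600 = -9.627″.

Δλ = -9.6″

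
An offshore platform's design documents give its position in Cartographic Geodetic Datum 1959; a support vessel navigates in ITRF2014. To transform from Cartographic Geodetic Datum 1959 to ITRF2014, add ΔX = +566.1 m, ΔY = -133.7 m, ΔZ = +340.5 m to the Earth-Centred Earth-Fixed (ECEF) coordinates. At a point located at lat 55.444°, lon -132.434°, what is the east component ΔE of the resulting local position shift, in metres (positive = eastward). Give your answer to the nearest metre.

The local east axis at (φ, λ) is (−sin λ, cos λ, 0), so ΔE = −sin(-132.434°)·566.1 + cos(-132.434°)·(-133.7) = 508.03 m.

ΔE = 508 m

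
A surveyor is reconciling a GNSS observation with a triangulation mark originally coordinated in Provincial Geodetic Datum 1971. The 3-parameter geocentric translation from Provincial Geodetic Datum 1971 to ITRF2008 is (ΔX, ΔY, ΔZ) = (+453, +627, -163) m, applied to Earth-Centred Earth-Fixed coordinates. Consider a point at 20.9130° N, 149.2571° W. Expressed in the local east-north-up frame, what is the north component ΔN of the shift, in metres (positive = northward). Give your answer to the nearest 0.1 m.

At φ = 20.9130°, λ = -149.2571°: sin φ = 0.356950, cos φ = 0.934124, sin λ = -0.511187, cos λ = -0.859470.
ΔN = −sin φ cos λ·ΔX − sin φ sin λ·ΔY + cos φ·ΔZ = −(0.356950)(-0.859470)(453) − (0.356950)(-0.511187)(627) + (0.934124)(-163) = 101.12 m.

ΔN = 101.1 m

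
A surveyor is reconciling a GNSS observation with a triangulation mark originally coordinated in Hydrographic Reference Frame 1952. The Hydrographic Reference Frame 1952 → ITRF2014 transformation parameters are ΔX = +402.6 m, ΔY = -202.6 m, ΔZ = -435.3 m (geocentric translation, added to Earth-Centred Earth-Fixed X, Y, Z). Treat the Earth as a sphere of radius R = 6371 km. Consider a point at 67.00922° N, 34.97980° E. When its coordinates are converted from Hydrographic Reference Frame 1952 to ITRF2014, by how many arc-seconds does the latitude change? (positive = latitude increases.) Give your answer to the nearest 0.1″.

sin φ = 0.920568, cos φ = 0.390583, sin λ = 0.573288, cos λ = 0.819354.
North component: ΔN = −sin φ cos λ·ΔX − sin φ sin λ·ΔY + cos φ·ΔZ = −(0.920568)(0.819354)(402.6) − (0.920568)(0.573288)(-202.6) + (0.390583)(-435.3) = -366.77 m.
1° of latitude spans πR/180 = 111195 m, so Δφ = -366.77 / 111195 × 3600 = -11.874″.

Δφ = -11.9″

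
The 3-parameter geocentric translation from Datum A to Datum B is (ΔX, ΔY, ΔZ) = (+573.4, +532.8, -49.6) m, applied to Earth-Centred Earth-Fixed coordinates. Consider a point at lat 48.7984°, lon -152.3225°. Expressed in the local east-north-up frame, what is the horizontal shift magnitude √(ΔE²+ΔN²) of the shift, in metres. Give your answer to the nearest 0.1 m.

At φ = 48.7984°, λ = -152.3225°: sin φ = 0.752397, cos φ = 0.658710, sin λ = -0.464494, cos λ = -0.885576.
ΔE = −sin λ·ΔX + cos λ·ΔY = −(-0.464494)·(573.4) + (-0.885576)·(532.8) = -205.49 m.
ΔN = −sin φ cos λ·ΔX − sin φ sin λ·ΔY + cos φ·ΔZ = −(0.752397)(-0.885576)(573.4) − (0.752397)(-0.464494)(532.8) + (0.658710)(-49.6) = 535.59 m.
Horizontal magnitude = √(ΔE² + ΔN²) = √((-205.49)² + 535.59²) = 573.66 m.

573.7 m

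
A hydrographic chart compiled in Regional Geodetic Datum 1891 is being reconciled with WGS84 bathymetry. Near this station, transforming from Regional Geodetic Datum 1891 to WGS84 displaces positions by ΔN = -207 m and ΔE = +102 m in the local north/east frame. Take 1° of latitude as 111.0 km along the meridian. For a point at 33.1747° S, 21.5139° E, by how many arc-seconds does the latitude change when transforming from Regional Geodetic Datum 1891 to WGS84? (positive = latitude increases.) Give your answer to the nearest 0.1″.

1° of latitude = 111.0 km, so Δφ = -207.0 / 111000 = -0.0018649° = -6.714″.

Δφ = -6.7″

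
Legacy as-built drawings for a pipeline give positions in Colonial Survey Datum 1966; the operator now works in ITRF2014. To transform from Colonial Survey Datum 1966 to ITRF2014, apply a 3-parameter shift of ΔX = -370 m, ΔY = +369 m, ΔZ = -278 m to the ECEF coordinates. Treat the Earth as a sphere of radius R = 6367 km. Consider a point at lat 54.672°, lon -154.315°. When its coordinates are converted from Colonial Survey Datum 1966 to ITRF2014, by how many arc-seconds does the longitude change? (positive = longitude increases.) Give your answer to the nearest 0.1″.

sin φ = 0.815855, cos φ = 0.578256, sin λ = -0.433423, cos λ = -0.901191.
East component: ΔE = −sin λ·ΔX + cos λ·ΔY = −(-0.433423)(-370) + (-0.901191)(369) = -492.91 m.
1° of latitude spans πR/180 = 111125 m; at latitude φ, 1° of longitude spans that × cos φ = 64258.8 m, so Δλ = -492.91 / 64258.8 × 3600 = -27.614″.

Δλ = -27.6″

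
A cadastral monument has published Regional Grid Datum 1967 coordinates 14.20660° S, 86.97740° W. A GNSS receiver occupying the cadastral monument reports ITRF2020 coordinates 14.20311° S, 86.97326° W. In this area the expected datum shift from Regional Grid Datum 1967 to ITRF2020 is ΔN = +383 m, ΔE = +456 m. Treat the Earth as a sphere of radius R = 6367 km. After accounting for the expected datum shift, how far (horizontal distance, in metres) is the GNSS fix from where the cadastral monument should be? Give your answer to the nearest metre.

Observed coordinate differences: Δφ = +0.00349°, Δλ = +0.00414°.
Converting to metres (1° lat = 111125 m, cos φ = 0.969417): observed ΔN = 387.8 m, observed ΔE = 446.0 m.
Subtracting the expected shift leaves a residual of 387.8 − (383) = 4.8 m north and 446.0 − (456) = -10.0 m east.
Residual distance = √(4.8² + (-10.0)²) = 11.1 m.

11 m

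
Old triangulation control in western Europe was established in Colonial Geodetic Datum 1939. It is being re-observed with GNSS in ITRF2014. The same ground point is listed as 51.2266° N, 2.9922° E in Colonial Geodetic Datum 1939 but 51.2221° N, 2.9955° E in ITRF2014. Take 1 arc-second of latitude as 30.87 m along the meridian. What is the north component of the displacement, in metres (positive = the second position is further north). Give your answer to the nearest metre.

ΔN = -500 m

Δφ = 51.2221° − 51.2266° = -0.0045°; Δλ = 2.9955° − 2.9922° = +0.0033°.
1° of latitude = 3600 × 30.87 = 111132 m.
ΔN = Δφ × 111132 = -500.1 m; ΔE = Δλ × 111132 × cos(51.2266°) = +0.0033 × 111132 × 0.626242 = 229.7 m.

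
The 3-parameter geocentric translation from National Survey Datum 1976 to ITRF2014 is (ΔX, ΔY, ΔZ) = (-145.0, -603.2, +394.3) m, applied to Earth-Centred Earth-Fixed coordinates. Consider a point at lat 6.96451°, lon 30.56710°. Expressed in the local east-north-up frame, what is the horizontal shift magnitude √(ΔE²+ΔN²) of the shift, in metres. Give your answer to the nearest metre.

629 m

At φ = 6.96451°, λ = 30.56710°: sin φ = 0.121255, cos φ = 0.992621, sin λ = 0.508547, cos λ = 0.861034.
ΔE = −sin λ·ΔX + cos λ·ΔY = −(0.508547)·(-145.0) + (0.861034)·(-603.2) = -445.64 m.
ΔN = −sin φ cos λ·ΔX − sin φ sin λ·ΔY + cos φ·ΔZ = −(0.121255)(0.861034)(-145.0) − (0.121255)(0.508547)(-603.2) + (0.992621)(394.3) = 443.72 m.
Horizontal magnitude = √(ΔE² + ΔN²) = √((-445.64)² + 443.72²) = 628.87 m.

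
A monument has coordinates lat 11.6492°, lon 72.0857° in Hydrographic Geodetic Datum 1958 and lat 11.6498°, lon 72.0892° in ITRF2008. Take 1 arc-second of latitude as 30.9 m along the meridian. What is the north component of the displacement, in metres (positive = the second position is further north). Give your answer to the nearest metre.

Δφ = 11.6498° − 11.6492° = +0.0006°; Δλ = 72.0892° − 72.0857° = +0.0035°.
1° of latitude = 3600 × 30.90 = 111240 m.
ΔN = Δφ × 111240 = 66.7 m; ΔE = Δλ × 111240 × cos(11.6492°) = +0.0035 × 111240 × 0.979402 = 381.3 m.

ΔN = 67 m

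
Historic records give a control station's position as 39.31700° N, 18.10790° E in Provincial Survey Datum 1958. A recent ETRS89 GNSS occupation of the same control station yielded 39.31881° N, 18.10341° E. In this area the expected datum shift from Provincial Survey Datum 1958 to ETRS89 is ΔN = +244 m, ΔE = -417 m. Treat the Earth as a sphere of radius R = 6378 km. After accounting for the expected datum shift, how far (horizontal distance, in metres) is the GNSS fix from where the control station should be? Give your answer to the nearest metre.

Observed coordinate differences: Δφ = +0.00181°, Δλ = -0.00449°.
Converting to metres (1° lat = 111317 m, cos φ = 0.773652): observed ΔN = 201.5 m, observed ΔE = -386.7 m.
Subtracting the expected shift leaves a residual of 201.5 − (244) = -42.5 m north and -386.7 − (-417) = 30.3 m east.
Residual distance = √((-42.5)² + 30.3²) = 52.2 m.

52 m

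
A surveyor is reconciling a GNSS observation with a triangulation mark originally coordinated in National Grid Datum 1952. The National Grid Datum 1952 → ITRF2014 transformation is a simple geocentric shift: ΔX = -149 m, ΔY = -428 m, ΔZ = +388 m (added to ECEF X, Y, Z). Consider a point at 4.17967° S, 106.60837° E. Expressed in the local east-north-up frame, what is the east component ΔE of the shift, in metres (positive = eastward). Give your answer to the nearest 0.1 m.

ΔE = 265.1 m

At φ = -4.17967°, λ = 106.60837°: sin φ = -0.072884, cos φ = 0.997340, sin λ = 0.958281, cos λ = -0.285828.
ΔE = −sin λ·ΔX + cos λ·ΔY = −(0.958281)·(-149) + (-0.285828)·(-428) = 265.12 m.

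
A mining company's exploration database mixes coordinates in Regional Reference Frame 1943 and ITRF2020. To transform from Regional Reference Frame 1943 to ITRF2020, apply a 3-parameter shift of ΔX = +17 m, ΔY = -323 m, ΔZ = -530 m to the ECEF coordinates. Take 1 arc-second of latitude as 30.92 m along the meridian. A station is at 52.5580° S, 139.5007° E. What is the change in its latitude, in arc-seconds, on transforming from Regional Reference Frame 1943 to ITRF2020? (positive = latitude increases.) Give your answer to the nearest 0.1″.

Δφ = -16.1″

sin φ = -0.793969, cos φ = 0.607958, sin λ = 0.649439, cos λ = -0.760414.
North component: ΔN = −sin φ cos λ·ΔX − sin φ sin λ·ΔY + cos φ·ΔZ = −(-0.793969)(-0.760414)(17) − (-0.793969)(0.649439)(-323) + (0.607958)(-530) = -499.03 m.
1° of latitude spans 3600 × 30.92 = 111312 m, so Δφ = -499.03 / 111312 × 3600 = -16.139″.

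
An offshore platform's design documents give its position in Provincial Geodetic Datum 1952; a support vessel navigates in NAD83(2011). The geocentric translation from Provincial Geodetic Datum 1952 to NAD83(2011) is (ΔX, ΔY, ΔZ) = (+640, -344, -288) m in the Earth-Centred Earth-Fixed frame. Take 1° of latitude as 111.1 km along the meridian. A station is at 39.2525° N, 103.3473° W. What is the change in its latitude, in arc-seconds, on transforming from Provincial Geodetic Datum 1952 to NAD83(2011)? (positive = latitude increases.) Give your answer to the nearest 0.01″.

Δφ = -11.06″

sin φ = 0.632739, cos φ = 0.774365, sin λ = -0.972989, cos λ = -0.230853.
North component: ΔN = −sin φ cos λ·ΔX − sin φ sin λ·ΔY + cos φ·ΔZ = −(0.632739)(-0.230853)(640) − (0.632739)(-0.972989)(-344) + (0.774365)(-288) = -341.32 m.
1° of latitude spans 111100 m, so Δφ = -341.32 / 111100 × 3600 = -11.060″.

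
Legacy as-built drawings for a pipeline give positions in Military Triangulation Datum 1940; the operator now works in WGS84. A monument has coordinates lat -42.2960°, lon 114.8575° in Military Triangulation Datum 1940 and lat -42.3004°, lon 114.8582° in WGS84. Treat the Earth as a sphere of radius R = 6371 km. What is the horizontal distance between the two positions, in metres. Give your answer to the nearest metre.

493 m

Δφ = -42.3004° − -42.2960° = -0.0044°; Δλ = 114.8582° − 114.8575° = +0.0007°.
1° along a meridian = πR/180 = 111195 m.
ΔN = Δφ × 111195 = -489.3 m; ΔE = Δλ × 111195 × cos(-42.2960°) = +0.0007 × 111195 × 0.739678 = 57.6 m.
Distance = √(ΔE² + ΔN²) = √(57.6² + (-489.3)²) = 492.6 m.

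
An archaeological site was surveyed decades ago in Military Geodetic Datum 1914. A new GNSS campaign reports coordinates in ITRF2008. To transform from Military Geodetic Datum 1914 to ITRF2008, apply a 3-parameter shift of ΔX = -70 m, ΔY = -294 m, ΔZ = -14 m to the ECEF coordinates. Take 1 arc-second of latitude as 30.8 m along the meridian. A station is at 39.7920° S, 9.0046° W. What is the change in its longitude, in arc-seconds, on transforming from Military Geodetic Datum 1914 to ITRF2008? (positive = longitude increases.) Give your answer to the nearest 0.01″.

Δλ = -12.73″

sin φ = -0.640002, cos φ = 0.768373, sin λ = -0.156514, cos λ = 0.987676.
East component: ΔE = −sin λ·ΔX + cos λ·ΔY = −(-0.156514)(-70) + (0.987676)(-294) = -301.33 m.
1° of latitude spans 3600 × 30.80 = 110880 m; at latitude φ, 1° of longitude spans that × cos φ = 85197.2 m, so Δλ = -301.33 / 85197.2 × 3600 = -12.733″.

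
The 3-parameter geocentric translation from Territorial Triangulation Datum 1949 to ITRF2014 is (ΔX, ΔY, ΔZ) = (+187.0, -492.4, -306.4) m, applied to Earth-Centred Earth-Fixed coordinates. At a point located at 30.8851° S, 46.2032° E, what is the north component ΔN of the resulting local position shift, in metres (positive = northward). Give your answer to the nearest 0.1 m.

The local north axis is (−sin φ cos λ, −sin φ sin λ, cos φ), giving ΔN = 66.435 − 182.440 − 262.952 = -378.96 m.

ΔN = -379.0 m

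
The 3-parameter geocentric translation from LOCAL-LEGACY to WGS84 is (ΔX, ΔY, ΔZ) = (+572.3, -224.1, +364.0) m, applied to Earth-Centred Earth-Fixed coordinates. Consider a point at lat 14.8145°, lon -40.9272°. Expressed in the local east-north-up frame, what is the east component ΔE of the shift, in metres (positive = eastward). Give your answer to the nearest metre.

ΔE = 206 m

At φ = 14.8145°, λ = -40.9272°: sin φ = 0.255690, cos φ = 0.966759, sin λ = -0.655100, cos λ = 0.755543.
ΔE = −sin λ·ΔX + cos λ·ΔY = −(-0.655100)·(572.3) + (0.755543)·(-224.1) = 205.60 m.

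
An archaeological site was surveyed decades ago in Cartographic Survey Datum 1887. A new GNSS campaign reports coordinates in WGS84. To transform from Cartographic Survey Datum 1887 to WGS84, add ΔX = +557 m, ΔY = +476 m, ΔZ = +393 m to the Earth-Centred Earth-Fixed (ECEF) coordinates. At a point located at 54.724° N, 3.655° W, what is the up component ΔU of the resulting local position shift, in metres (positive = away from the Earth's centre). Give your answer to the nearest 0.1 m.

At φ = 54.724°, λ = -3.655°: sin φ = 0.816380, cos φ = 0.577516, sin λ = -0.063749, cos λ = 0.997966.
ΔU = cos φ cos λ·ΔX + cos φ sin λ·ΔY + sin φ·ΔZ = (0.577516)(0.997966)(557) + (0.577516)(-0.063749)(476) + (0.816380)(393) = 624.33 m.

ΔU = 624.3 m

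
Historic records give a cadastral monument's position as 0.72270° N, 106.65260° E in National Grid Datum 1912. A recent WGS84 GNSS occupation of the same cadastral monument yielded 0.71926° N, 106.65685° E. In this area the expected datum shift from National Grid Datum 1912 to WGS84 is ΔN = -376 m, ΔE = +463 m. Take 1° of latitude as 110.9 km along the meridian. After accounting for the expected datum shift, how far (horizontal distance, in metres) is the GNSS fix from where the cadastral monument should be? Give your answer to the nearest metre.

Observed coordinate differences: Δφ = -0.00344°, Δλ = +0.00425°.
Converting to metres (1° lat = 110900 m, cos φ = 0.999920): observed ΔN = -381.5 m, observed ΔE = 471.3 m.
Subtracting the expected shift leaves a residual of -381.5 − (-376) = -5.5 m north and 471.3 − (463) = 8.3 m east.
Residual distance = √((-5.5)² + 8.3²) = 9.9 m.

10 m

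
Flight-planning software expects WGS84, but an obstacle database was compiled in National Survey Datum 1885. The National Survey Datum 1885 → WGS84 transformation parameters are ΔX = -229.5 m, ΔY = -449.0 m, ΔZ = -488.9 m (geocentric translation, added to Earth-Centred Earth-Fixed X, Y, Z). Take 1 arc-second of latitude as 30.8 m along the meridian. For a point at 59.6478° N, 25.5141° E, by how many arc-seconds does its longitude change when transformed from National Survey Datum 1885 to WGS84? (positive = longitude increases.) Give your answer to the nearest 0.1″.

Δλ = -19.7″

sin φ = 0.862936, cos φ = 0.505314, sin λ = 0.430733, cos λ = 0.902479.
East component: ΔE = −sin λ·ΔX + cos λ·ΔY = −(0.430733)(-229.5) + (0.902479)(-449.0) = -306.36 m.
1° of latitude spans 3600 × 30.80 = 110880 m; at latitude φ, 1° of longitude spans that × cos φ = 56029.2 m, so Δλ = -306.36 / 56029.2 × 3600 = -19.684″.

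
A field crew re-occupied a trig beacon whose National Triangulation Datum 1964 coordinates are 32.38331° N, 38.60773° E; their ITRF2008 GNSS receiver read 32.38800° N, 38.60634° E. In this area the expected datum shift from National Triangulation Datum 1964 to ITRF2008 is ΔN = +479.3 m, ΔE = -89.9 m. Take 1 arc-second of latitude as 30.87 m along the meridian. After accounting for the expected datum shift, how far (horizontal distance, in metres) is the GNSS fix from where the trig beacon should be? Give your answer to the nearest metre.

58 m

Observed coordinate differences: Δφ = +0.00469°, Δλ = -0.00139°.
Converting to metres (1° lat = 111132 m, cos φ = 0.844484): observed ΔN = 521.2 m, observed ΔE = -130.5 m.
Subtracting the expected shift leaves a residual of 521.2 − (479.3) = 41.9 m north and -130.5 − (-89.9) = -40.6 m east.
Residual distance = √(41.9² + (-40.6)²) = 58.3 m.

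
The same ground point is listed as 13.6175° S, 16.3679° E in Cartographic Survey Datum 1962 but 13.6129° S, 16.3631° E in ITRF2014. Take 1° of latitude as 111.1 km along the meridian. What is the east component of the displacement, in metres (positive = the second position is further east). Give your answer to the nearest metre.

Δφ = -13.6129° − -13.6175° = +0.0046°; Δλ = 16.3631° − 16.3679° = -0.0048°.
ΔN = Δφ × 111100 = 511.1 m; ΔE = Δλ × 111100 × cos(-13.6175°) = -0.0048 × 111100 × 0.971889 = -518.3 m.

ΔE = -518 m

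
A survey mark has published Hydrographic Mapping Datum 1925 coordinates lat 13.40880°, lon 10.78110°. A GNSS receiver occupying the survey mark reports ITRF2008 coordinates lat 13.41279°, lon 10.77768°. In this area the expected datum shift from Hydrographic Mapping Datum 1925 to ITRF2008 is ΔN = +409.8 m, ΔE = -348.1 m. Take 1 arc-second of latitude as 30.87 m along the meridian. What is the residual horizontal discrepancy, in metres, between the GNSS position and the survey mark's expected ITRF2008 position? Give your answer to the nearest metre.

Observed coordinate differences: Δφ = +0.00399°, Δλ = -0.00342°.
Converting to metres (1° lat = 111132 m, cos φ = 0.972740): observed ΔN = 443.4 m, observed ΔE = -369.7 m.
Subtracting the expected shift leaves a residual of 443.4 − (409.8) = 33.6 m north and -369.7 − (-348.1) = -21.6 m east.
Residual distance = √(33.6² + (-21.6)²) = 40.0 m.

40 m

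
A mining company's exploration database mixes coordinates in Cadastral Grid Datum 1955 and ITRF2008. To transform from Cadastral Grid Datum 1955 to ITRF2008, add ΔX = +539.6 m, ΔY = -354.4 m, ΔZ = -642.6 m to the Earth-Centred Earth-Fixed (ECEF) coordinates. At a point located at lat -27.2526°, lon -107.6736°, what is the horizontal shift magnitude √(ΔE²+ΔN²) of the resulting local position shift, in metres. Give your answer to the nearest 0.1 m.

792.6 m

At φ = -27.2526°, λ = -107.6736°: sin φ = -0.457914, cos φ = 0.888996, sin λ = -0.952801, cos λ = -0.303594.
ΔE = −sin λ·ΔX + cos λ·ΔY = −(-0.952801)·(539.6) + (-0.303594)·(-354.4) = 621.73 m.
ΔN = −sin φ cos λ·ΔX − sin φ sin λ·ΔY + cos φ·ΔZ = −(-0.457914)(-0.303594)(539.6) − (-0.457914)(-0.952801)(-354.4) + (0.888996)(-642.6) = -491.66 m.
Horizontal magnitude = √(ΔE² + ΔN²) = √(621.73² + (-491.66)²) = 792.64 m.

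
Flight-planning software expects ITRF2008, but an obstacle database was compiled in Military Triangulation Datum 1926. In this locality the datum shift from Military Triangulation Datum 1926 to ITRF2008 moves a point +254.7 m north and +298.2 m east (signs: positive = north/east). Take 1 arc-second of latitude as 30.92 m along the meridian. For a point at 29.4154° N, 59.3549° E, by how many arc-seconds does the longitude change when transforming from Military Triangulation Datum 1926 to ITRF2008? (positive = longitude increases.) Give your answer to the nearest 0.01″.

At latitude 29.4154°, cos φ = 0.871082.
1″ of longitude at this latitude = 30.92 × cos φ = 26.9339 m, so Δλ = 298.2 / 26.9339 = 11.072″.

Δλ = 11.07″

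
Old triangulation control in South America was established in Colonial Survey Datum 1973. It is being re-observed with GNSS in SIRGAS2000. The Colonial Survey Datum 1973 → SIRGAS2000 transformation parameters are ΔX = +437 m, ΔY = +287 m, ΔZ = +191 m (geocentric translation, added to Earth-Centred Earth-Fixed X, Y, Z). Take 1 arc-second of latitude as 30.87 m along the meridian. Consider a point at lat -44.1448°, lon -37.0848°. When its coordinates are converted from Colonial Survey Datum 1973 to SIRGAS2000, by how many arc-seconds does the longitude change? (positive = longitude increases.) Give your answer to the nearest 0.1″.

sin φ = -0.696474, cos φ = 0.717582, sin λ = -0.602996, cos λ = 0.797744.
East component: ΔE = −sin λ·ΔX + cos λ·ΔY = −(-0.602996)(437) + (0.797744)(287) = 492.46 m.
1° of latitude spans 3600 × 30.87 = 111132 m; at latitude φ, 1° of longitude spans that × cos φ = 79746.3 m, so Δλ = 492.46 / 79746.3 × 3600 = 22.231″.

Δλ = 22.2″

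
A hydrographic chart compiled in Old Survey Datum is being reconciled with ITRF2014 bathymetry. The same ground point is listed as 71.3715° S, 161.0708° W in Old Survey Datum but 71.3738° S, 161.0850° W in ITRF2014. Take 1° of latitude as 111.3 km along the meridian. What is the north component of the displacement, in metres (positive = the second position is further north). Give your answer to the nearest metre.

Δφ = -71.3738° − -71.3715° = -0.0023°; Δλ = -161.0850° − -161.0708° = -0.0142°.
ΔN = Δφ × 111300 = -256.0 m; ΔE = Δλ × 111300 × cos(-71.3715°) = -0.0142 × 111300 × 0.319431 = -504.8 m.

ΔN = -256 m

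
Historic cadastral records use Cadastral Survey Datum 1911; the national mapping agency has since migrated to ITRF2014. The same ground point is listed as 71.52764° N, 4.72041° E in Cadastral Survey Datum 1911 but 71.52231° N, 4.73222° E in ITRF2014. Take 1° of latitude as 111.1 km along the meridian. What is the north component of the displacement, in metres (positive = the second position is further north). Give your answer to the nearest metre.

Δφ = 71.52231° − 71.52764° = -0.00533°; Δλ = 4.73222° − 4.72041° = +0.01181°.
ΔN = Δφ × 111100 = -592.2 m; ΔE = Δλ × 111100 × cos(71.52764°) = +0.01181 × 111100 × 0.316847 = 415.7 m.

ΔN = -592 m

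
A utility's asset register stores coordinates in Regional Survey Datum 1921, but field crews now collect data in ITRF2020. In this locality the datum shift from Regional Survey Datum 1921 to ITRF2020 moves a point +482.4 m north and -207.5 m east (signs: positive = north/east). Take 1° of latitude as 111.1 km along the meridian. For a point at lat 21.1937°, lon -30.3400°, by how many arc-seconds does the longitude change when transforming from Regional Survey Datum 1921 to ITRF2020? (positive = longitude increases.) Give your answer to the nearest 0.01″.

Δλ = -7.21″

At latitude 21.1937°, cos φ = 0.932364.
1° of longitude at this latitude = 111.1 × cos φ = 103.59 km, so Δλ = -207.5 / 103585.6 = -0.0020032° = -7.211″.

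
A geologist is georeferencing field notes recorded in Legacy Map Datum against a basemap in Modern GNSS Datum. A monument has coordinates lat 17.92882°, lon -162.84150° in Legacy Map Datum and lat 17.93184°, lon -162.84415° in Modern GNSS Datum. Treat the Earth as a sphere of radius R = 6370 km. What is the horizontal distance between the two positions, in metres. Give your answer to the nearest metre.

437 m

Δφ = 17.93184° − 17.92882° = +0.00302°; Δλ = -162.84415° − -162.84150° = -0.00265°.
1° along a meridian = πR/180 = 111177 m.
ΔN = Δφ × 111177 = 335.8 m; ΔE = Δλ × 111177 × cos(17.92882°) = -0.00265 × 111177 × 0.951440 = -280.3 m.
Distance = √(ΔE² + ΔN²) = √((-280.3)² + 335.8²) = 437.4 m.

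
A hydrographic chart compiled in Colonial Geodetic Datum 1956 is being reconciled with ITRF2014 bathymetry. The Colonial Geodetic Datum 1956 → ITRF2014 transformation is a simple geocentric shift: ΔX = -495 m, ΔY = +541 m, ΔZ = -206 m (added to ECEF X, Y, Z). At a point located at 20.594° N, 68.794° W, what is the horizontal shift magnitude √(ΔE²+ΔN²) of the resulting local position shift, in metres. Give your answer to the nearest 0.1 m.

270.0 m

At φ = 20.594°, λ = -68.794°: sin φ = 0.351744, cos φ = 0.936096, sin λ = -0.932286, cos λ = 0.361722.
ΔE = −sin λ·ΔX + cos λ·ΔY = −(-0.932286)·(-495) + (0.361722)·(541) = -265.79 m.
ΔN = −sin φ cos λ·ΔX − sin φ sin λ·ΔY + cos φ·ΔZ = −(0.351744)(0.361722)(-495) − (0.351744)(-0.932286)(541) + (0.936096)(-206) = 47.55 m.
Horizontal magnitude = √(ΔE² + ΔN²) = √((-265.79)² + 47.55²) = 270.01 m.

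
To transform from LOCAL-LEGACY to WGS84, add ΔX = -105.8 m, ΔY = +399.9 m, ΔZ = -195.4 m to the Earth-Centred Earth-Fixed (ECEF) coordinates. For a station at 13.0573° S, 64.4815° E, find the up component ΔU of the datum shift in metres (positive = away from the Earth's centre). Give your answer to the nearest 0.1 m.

ΔU = 351.3 m

The local up (radial) axis is (cos φ cos λ, cos φ sin λ, sin φ), giving ΔU = -44.400 + 351.557 + 44.146 = 351.30 m.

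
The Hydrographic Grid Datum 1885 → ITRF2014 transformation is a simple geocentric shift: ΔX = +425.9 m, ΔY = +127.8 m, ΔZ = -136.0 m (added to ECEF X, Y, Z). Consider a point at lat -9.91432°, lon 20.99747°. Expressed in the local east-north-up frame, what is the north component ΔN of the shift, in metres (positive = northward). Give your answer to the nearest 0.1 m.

ΔN = -57.6 m

At φ = -9.91432°, λ = 20.99747°: sin φ = -0.172175, cos φ = 0.985066, sin λ = 0.358327, cos λ = 0.933596.
ΔN = −sin φ cos λ·ΔX − sin φ sin λ·ΔY + cos φ·ΔZ = −(-0.172175)(0.933596)(425.9) − (-0.172175)(0.358327)(127.8) + (0.985066)(-136.0) = -57.62 m.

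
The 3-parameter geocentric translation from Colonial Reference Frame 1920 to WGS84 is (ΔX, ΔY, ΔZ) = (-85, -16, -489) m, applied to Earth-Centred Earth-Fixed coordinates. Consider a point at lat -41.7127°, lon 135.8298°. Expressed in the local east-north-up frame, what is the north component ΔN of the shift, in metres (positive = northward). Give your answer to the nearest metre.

The local north axis is (−sin φ cos λ, −sin φ sin λ, cos φ), giving ΔN = 40.568 − 7.418 − 365.034 = -331.88 m.

ΔN = -332 m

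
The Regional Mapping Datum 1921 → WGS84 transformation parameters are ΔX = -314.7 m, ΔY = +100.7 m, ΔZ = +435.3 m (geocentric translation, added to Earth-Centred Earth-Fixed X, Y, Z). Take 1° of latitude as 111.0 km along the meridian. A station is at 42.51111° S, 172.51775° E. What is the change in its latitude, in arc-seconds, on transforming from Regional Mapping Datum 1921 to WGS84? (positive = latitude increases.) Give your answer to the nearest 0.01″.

Δφ = 17.53″

sin φ = -0.675733, cos φ = 0.737146, sin λ = 0.130219, cos λ = -0.991485.
North component: ΔN = −sin φ cos λ·ΔX − sin φ sin λ·ΔY + cos φ·ΔZ = −(-0.675733)(-0.991485)(-314.7) − (-0.675733)(0.130219)(100.7) + (0.737146)(435.3) = 540.58 m.
1° of latitude spans 111000 m, so Δφ = 540.58 / 111000 × 3600 = 17.532″.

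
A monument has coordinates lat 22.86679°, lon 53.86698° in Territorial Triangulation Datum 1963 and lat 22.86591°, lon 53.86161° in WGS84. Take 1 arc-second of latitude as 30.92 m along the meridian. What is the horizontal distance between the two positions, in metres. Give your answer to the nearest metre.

Δφ = 22.86591° − 22.86679° = -0.00088°; Δλ = 53.86161° − 53.86698° = -0.00537°.
1° of latitude = 3600 × 30.92 = 111312 m.
ΔN = Δφ × 111312 = -98.0 m; ΔE = Δλ × 111312 × cos(22.86679°) = -0.00537 × 111312 × 0.921411 = -550.8 m.
Distance = √(ΔE² + ΔN²) = √((-550.8)² + (-98.0)²) = 559.4 m.

559 m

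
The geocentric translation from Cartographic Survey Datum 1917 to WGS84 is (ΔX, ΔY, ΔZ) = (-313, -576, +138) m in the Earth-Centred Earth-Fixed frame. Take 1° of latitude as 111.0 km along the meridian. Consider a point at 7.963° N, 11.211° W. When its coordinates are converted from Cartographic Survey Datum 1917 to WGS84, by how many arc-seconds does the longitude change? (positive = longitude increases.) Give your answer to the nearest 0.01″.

sin φ = 0.138534, cos φ = 0.990358, sin λ = -0.194423, cos λ = 0.980918.
East component: ΔE = −sin λ·ΔX + cos λ·ΔY = −(-0.194423)(-313) + (0.980918)(-576) = -625.86 m.
1° of latitude spans 111000 m; at latitude φ, 1° of longitude spans that × cos φ = 109929.7 m, so Δλ = -625.86 / 109929.7 × 3600 = -20.496″.

Δλ = -20.50″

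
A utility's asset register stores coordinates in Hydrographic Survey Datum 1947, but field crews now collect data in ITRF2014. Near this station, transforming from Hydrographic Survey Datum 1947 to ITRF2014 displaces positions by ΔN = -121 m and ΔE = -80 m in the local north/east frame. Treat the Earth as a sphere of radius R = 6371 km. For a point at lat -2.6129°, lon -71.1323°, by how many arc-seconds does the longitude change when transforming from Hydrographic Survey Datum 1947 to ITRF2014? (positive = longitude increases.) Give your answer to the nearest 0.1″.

Δλ = -2.6″

At latitude -2.6129°, cos φ = 0.998960.
One radian of longitude at latitude φ spans R cos φ, so Δλ = ΔE / (R cos φ) = -80.0 / (6371000 × 0.998960) = -1.2570e-05 rad = -2.593″.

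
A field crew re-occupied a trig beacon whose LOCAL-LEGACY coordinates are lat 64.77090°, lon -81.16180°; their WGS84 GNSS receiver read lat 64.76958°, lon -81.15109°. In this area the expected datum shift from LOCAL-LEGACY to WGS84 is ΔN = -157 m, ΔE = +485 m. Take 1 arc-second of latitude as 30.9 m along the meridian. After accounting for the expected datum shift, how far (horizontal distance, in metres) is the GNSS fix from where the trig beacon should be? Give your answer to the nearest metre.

Observed coordinate differences: Δφ = -0.00132°, Δλ = +0.01071°.
Converting to metres (1° lat = 111240 m, cos φ = 0.426239): observed ΔN = -146.8 m, observed ΔE = 507.8 m.
Subtracting the expected shift leaves a residual of -146.8 − (-157) = 10.2 m north and 507.8 − (485) = 22.8 m east.
Residual distance = √(10.2² + 22.8²) = 25.0 m.

25 m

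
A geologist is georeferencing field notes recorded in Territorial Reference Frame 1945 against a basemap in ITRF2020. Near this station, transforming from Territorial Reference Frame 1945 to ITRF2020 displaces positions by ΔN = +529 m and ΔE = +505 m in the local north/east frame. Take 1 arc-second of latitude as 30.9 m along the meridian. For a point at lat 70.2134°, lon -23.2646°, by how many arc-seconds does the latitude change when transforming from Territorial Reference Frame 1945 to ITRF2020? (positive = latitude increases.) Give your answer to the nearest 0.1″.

1″ of latitude = 30.90 m, so Δφ = 529.0 / 30.90 = 17.120″.

Δφ = 17.1″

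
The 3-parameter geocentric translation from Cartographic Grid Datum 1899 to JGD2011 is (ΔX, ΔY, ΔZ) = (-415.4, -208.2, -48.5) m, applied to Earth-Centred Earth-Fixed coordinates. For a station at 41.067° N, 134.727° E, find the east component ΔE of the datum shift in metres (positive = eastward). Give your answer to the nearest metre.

ΔE = 442 m

The local east axis at (φ, λ) is (−sin λ, cos λ, 0), so ΔE = −sin(134.727°)·(-415.4) + cos(134.727°)·(-208.2) = 441.64 m.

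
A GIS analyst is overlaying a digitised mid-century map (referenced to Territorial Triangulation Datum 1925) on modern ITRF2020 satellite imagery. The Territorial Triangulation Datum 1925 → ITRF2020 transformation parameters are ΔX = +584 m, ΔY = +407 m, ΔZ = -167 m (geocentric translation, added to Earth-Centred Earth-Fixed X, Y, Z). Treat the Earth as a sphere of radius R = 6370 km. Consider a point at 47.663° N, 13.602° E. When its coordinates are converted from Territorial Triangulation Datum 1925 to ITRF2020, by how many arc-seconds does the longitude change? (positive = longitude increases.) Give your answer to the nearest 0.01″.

sin φ = 0.739196, cos φ = 0.673490, sin λ = 0.235176, cos λ = 0.971953.
East component: ΔE = −sin λ·ΔX + cos λ·ΔY = −(0.235176)(584) + (0.971953)(407) = 258.24 m.
1° of latitude spans πR/180 = 111177 m; at latitude φ, 1° of longitude spans that × cos φ = 74876.9 m, so Δλ = 258.24 / 74876.9 × 3600 = 12.416″.

Δλ = 12.42″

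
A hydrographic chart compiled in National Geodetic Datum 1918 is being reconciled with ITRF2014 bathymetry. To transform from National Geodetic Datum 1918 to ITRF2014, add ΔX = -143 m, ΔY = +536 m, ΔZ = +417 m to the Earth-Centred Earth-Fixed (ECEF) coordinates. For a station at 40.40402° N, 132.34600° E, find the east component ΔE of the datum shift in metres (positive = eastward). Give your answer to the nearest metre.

ΔE = -255 m

The local east axis at (φ, λ) is (−sin λ, cos λ, 0), so ΔE = −sin(132.34600°)·(-143) + cos(132.34600°)·536 = -255.36 m.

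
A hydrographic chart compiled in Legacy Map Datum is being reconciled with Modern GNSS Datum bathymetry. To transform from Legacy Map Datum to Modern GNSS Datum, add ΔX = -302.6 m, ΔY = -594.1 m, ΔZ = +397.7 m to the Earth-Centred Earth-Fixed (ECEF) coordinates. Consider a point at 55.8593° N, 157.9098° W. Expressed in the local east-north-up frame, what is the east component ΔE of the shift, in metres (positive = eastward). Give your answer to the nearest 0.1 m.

ΔE = 436.7 m

The local east axis at (φ, λ) is (−sin λ, cos λ, 0), so ΔE = −sin(-157.9098°)·(-302.6) + cos(-157.9098°)·(-594.1) = 436.69 m.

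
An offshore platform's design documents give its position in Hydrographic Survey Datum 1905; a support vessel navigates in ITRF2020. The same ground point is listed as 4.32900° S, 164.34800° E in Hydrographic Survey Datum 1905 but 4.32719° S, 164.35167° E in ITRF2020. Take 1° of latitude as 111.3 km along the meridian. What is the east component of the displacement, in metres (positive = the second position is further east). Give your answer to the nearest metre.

Δφ = -4.32719° − -4.32900° = +0.00181°; Δλ = 164.35167° − 164.34800° = +0.00367°.
ΔN = Δφ × 111300 = 201.5 m; ΔE = Δλ × 111300 × cos(-4.32900°) = +0.00367 × 111300 × 0.997147 = 407.3 m.

ΔE = 407 m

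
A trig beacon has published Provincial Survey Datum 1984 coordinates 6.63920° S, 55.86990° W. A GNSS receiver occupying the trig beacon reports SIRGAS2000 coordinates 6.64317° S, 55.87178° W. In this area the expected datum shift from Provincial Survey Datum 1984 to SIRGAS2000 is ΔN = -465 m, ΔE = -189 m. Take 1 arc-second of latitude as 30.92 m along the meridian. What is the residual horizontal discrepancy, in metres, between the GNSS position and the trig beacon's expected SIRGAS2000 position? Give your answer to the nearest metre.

Observed coordinate differences: Δφ = -0.00397°, Δλ = -0.00188°.
Converting to metres (1° lat = 111312 m, cos φ = 0.993294): observed ΔN = -441.9 m, observed ΔE = -207.9 m.
Subtracting the expected shift leaves a residual of -441.9 − (-465) = 23.1 m north and -207.9 − (-189) = -18.9 m east.
Residual distance = √(23.1² + (-18.9)²) = 29.8 m.

30 m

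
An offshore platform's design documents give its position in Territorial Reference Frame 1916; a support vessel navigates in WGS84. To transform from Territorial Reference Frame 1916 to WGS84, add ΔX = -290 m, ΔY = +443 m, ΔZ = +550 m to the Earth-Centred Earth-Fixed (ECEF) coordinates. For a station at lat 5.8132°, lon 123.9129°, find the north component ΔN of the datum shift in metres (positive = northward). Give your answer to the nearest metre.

ΔN = 494 m

At φ = 5.8132°, λ = 123.9129°: sin φ = 0.101285, cos φ = 0.994857, sin λ = 0.829887, cos λ = -0.557932.
ΔN = −sin φ cos λ·ΔX − sin φ sin λ·ΔY + cos φ·ΔZ = −(0.101285)(-0.557932)(-290) − (0.101285)(0.829887)(443) + (0.994857)(550) = 493.55 m.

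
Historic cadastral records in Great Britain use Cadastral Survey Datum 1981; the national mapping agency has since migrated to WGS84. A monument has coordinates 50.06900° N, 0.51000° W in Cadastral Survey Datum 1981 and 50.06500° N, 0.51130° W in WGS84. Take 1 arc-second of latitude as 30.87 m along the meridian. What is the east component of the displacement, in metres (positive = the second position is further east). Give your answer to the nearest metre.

ΔE = -93 m

Δφ = 50.06500° − 50.06900° = -0.00400°; Δλ = -0.51130° − -0.51000° = -0.00130°.
1° of latitude = 3600 × 30.87 = 111132 m.
ΔN = Δφ × 111132 = -444.5 m; ΔE = Δλ × 111132 × cos(50.06900°) = -0.00130 × 111132 × 0.641865 = -92.7 m.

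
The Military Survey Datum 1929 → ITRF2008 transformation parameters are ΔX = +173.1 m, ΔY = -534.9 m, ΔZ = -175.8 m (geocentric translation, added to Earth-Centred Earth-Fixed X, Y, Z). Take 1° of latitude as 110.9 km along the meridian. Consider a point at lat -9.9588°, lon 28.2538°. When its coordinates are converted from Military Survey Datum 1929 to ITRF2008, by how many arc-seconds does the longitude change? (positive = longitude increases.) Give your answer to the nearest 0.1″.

sin φ = -0.172940, cos φ = 0.984932, sin λ = 0.473378, cos λ = 0.880859.
East component: ΔE = −sin λ·ΔX + cos λ·ΔY = −(0.473378)(173.1) + (0.880859)(-534.9) = -553.11 m.
1° of latitude spans 110900 m; at latitude φ, 1° of longitude spans that × cos φ = 109229.0 m, so Δλ = -553.11 / 109229.0 × 3600 = -18.230″.

Δλ = -18.2″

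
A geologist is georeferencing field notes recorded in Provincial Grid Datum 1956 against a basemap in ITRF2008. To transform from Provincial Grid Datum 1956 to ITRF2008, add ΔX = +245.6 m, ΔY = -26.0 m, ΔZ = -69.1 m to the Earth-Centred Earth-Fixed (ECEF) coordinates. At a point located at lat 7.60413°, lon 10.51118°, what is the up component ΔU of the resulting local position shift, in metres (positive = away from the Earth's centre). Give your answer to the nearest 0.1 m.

ΔU = 225.5 m

The local up (radial) axis is (cos φ cos λ, cos φ sin λ, sin φ), giving ΔU = 239.355 − 4.701 − 9.144 = 225.51 m.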